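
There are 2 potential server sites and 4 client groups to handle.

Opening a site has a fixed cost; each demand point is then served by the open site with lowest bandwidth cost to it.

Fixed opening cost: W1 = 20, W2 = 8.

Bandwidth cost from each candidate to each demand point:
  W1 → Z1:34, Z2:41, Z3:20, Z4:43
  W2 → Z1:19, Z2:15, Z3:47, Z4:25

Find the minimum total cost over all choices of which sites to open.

Open {W1, W2}: assign each demand point to its cheapest open site.
  Z1→W2 19, Z2→W2 15, Z3→W1 20, Z4→W2 25
  bandwidth cost 79, fixed 28 → total 107.
Compare {W2}: bandwidth cost 106 + fixed 8 = 114.
Compare {W1}: bandwidth cost 138 + fixed 20 = 158.

107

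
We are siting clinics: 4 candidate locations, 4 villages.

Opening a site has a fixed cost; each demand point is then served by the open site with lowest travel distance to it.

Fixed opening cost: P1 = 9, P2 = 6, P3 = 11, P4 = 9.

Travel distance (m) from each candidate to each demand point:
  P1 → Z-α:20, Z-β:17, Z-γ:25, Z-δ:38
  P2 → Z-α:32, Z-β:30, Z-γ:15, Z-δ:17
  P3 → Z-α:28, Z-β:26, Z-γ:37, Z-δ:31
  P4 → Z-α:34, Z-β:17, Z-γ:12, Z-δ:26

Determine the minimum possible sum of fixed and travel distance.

84

Open {P1, P2}: assign each demand point to its cheapest open site.
  Z-α→P1 20, Z-β→P1 17, Z-γ→P2 15, Z-δ→P2 17
  travel distance 69, fixed 15 → total 84.
Compare {P1, P2, P4}: travel distance 66 + fixed 24 = 90.
Compare {P1, P4}: travel distance 75 + fixed 18 = 93.
Compare {P2, P4}: travel distance 78 + fixed 15 = 93.
All other subsets cost ≥ 90. Minimum total cost: 84.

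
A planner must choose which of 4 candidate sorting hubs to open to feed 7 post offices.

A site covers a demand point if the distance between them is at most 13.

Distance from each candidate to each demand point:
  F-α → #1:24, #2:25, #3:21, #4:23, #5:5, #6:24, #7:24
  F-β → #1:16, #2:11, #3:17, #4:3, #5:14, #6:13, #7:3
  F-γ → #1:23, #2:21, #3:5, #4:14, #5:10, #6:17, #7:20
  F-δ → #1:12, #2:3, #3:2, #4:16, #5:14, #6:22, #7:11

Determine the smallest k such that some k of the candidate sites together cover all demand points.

Coverage sets (demand points within 13 of each site):
  F-α: {#5}
  F-β: {#2, #4, #6, #7}
  F-γ: {#3, #5}
  F-δ: {#1, #2, #3, #7}
No 2 sites suffice: every size-2 union leaves at least one demand point uncovered.
But {F-α, F-β, F-δ} covers everything, so the minimum is 3.

3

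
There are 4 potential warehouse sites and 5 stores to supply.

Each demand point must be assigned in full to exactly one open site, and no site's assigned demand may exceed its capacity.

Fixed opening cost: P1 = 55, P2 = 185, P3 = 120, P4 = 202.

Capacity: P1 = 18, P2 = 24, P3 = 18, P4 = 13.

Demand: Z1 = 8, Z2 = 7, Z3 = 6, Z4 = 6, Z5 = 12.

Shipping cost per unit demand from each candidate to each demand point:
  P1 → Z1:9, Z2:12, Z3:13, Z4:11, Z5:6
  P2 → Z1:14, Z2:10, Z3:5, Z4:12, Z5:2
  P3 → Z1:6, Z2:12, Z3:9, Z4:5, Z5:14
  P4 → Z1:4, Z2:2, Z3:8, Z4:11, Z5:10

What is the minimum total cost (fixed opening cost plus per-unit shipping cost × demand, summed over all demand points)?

522

Open {P1, P2}; cheapest assignment that respects the capacities:
  P1 (cap 18, load 15): Z1, Z2 — cost 8×9 + 7×12 = 156
  P2 (cap 24, load 24): Z3, Z4, Z5 — cost 6×5 + 6×12 + 12×2 = 126
  Shipping 282, fixed 240 → total 522.
  Any other capacity-feasible assignment to {P1, P2} ships for at least 282.
Compare {P2, P3}: its best feasible assignment gives total 563.
Compare {P1, P2, P3}: its best feasible assignment gives total 576.
Every other set of open sites that can feasibly serve all demand totals ≥ 563 even under its best assignment. Minimum: 522.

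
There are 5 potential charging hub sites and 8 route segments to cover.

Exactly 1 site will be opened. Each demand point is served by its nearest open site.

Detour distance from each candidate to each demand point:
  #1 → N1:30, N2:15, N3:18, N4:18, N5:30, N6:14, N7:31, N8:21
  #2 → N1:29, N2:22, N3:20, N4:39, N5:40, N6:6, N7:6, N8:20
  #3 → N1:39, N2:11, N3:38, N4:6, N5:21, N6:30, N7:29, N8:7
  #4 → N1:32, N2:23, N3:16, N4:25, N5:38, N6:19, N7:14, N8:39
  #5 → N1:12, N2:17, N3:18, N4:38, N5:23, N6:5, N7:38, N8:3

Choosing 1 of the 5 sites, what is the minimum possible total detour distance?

Open {#5}.
  N1→#5 12, N2→#5 17, N3→#5 18, N4→#5 38, N5→#5 23, N6→#5 5, N7→#5 38, N8→#5 3  ⇒ total 154.
Compare {#1}: total 177.
Compare {#3}: total 181.
No size-1 selection does better; minimum is 154.

154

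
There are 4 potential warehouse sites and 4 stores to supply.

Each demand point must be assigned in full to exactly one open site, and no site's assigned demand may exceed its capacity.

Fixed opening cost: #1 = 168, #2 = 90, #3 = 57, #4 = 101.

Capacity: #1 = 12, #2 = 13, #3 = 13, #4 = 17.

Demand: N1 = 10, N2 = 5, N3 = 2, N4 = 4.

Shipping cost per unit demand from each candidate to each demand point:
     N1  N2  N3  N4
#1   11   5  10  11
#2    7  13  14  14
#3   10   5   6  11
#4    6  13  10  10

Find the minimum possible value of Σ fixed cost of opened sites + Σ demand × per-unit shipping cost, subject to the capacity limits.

Open {#3, #4}; cheapest assignment that respects the capacities:
  #3 (cap 13, load 7): N2, N3 — cost 5×5 + 2×6 = 37
  #4 (cap 17, load 14): N1, N4 — cost 10×6 + 4×10 = 100
  Shipping 137, fixed 158 → total 295.
  Any other capacity-feasible assignment to {#3, #4} ships for at least 137.
Compare {#2, #3}: its best feasible assignment gives total 298.
Compare {#2, #4}: its best feasible assignment gives total 376.
Every other set of open sites that can feasibly serve all demand totals ≥ 298 even under its best assignment. Minimum: 295.

295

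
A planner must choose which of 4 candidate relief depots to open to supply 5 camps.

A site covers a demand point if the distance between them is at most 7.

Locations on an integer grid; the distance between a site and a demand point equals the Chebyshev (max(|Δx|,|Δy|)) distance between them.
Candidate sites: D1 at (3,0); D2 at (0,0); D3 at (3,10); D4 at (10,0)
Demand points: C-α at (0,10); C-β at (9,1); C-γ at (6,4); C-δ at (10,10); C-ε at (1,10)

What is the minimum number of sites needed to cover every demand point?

Coverage sets (demand points within 7 of each site):
  D1: {C-β, C-γ}
  D2: {C-γ}
  D3: {C-α, C-γ, C-δ, C-ε}
  D4: {C-β, C-γ}
No single site covers all 5 demand points.
But {D1, D3} covers everything, so the minimum is 2.

2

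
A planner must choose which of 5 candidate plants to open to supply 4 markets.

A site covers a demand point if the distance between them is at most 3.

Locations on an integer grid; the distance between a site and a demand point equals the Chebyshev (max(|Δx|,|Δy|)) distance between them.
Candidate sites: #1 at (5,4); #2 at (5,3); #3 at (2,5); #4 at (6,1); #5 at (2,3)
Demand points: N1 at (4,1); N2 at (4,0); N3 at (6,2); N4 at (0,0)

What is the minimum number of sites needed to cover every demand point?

Coverage sets (demand points within 3 of each site):
  #1: {N1, N3}
  #2: {N1, N2, N3}
  #3: {}
  #4: {N1, N2, N3}
  #5: {N1, N2, N4}
No single site covers all 4 demand points.
But {#1, #5} covers everything, so the minimum is 2.

2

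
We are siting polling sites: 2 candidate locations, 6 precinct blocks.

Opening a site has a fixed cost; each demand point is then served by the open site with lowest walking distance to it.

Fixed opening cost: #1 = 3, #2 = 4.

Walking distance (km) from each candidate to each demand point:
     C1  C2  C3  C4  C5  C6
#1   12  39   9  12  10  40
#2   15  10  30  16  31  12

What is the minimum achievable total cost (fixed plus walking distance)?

Open {#1, #2}: assign each demand point to its cheapest open site.
  C1→#1 12, C2→#2 10, C3→#1 9, C4→#1 12, C5→#1 10, C6→#2 12
  walking distance 65, fixed 7 → total 72.
Compare {#2}: walking distance 114 + fixed 4 = 118.
Compare {#1}: walking distance 122 + fixed 3 = 125.

72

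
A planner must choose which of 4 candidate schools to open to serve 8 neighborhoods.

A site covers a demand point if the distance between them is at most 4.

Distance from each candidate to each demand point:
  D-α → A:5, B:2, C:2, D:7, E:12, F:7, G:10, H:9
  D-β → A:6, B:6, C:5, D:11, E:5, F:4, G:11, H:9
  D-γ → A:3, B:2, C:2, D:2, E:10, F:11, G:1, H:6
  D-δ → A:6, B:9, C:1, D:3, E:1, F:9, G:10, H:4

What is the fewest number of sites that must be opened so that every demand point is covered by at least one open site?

3

Coverage sets (demand points within 4 of each site):
  D-α: {B, C}
  D-β: {F}
  D-γ: {A, B, C, D, G}
  D-δ: {C, D, E, H}
No 2 sites suffice: every size-2 union leaves at least one demand point uncovered.
But {D-β, D-γ, D-δ} covers everything, so the minimum is 3.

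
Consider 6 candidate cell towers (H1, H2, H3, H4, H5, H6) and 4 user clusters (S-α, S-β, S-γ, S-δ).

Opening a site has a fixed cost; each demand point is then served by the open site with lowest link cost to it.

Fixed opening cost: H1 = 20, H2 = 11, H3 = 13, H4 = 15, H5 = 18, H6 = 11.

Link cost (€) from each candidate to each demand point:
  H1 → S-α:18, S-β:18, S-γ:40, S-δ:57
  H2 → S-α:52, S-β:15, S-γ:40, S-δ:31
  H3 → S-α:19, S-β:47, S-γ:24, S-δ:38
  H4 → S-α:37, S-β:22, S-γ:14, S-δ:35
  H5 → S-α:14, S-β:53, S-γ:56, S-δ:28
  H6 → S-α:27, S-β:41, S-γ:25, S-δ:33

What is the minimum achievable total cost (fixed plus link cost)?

111

Open {H4, H5}: assign each demand point to its cheapest open site.
  S-α→H5 14, S-β→H4 22, S-γ→H4 14, S-δ→H5 28
  link cost 78, fixed 33 → total 111.
Compare {H2, H3}: link cost 89 + fixed 24 = 113.
Compare {H2, H4, H5}: link cost 71 + fixed 44 = 115.
Compare {H3, H4}: link cost 90 + fixed 28 = 118.
All other subsets cost ≥ 113. Minimum total cost: 111.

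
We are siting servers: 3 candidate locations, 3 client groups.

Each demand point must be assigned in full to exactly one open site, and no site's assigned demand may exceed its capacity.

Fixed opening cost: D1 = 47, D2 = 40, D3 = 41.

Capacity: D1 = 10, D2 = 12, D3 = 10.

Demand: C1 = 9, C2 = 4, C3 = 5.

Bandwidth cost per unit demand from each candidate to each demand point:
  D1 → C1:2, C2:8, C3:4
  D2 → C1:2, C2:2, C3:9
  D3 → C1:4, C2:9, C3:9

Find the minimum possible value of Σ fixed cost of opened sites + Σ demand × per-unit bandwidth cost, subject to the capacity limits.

157

Open {D1, D2}; cheapest assignment that respects the capacities:
  D1 (cap 10, load 9): C2, C3 — cost 4×8 + 5×4 = 52
  D2 (cap 12, load 9): C1 — cost 9×2 = 18
  Shipping 70, fixed 87 → total 157.
  Any other capacity-feasible assignment to {D1, D2} ships for at least 70.
Compare {D2, D3}: its best feasible assignment gives total 170.
Compare {D1, D3}: its best feasible assignment gives total 176.
Every other set of open sites that can feasibly serve all demand totals ≥ 170 even under its best assignment. Minimum: 157.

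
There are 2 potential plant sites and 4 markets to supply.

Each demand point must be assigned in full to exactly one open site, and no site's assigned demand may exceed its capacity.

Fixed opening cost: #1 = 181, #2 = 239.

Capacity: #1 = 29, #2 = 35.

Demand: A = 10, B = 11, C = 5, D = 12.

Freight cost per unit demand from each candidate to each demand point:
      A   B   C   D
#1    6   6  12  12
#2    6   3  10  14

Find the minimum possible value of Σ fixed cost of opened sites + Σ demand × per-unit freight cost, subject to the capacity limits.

Open {#1, #2}; cheapest assignment that respects the capacities:
  #1 (cap 29, load 22): A, D — cost 10×6 + 12×12 = 204
  #2 (cap 35, load 16): B, C — cost 11×3 + 5×10 = 83
  Shipping 287, fixed 420 → total 707.
  Any other capacity-feasible assignment to {#1, #2} ships for at least 287.
Total demand is 38 and no other set of sites has combined capacity ≥ 38, so {#1, #2} is the only feasible choice of open sites. Minimum: 707.

707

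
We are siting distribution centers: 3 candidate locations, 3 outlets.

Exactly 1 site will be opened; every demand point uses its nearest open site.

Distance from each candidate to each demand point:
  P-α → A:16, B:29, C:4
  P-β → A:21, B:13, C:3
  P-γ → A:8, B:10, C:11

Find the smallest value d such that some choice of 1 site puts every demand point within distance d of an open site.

Open {P-γ}.
  Farthest demand point is C at distance 11 (to P-γ); all others are ≤ 11.
With {P-β} the worst case is 21.
With {P-α} the worst case is 29.
No size-1 selection achieves below 11.

11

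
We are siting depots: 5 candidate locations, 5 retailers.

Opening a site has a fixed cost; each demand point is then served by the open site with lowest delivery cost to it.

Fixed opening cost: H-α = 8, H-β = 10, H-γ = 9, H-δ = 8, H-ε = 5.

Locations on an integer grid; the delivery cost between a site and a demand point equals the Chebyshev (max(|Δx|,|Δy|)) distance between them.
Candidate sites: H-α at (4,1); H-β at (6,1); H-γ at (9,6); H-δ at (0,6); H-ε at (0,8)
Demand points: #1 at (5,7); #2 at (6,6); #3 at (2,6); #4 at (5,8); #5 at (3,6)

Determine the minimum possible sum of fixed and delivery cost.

26

Open {H-ε}: assign each demand point to its cheapest open site.
  #1→H-ε 5, #2→H-ε 6, #3→H-ε 2, #4→H-ε 5, #5→H-ε 3
  delivery cost 21, fixed 5 → total 26.
Compare {H-δ}: delivery cost 21 + fixed 8 = 29.
Compare {H-γ, H-ε}: delivery cost 16 + fixed 14 = 30.
Compare {H-γ}: delivery cost 24 + fixed 9 = 33.
All other subsets cost ≥ 29. Minimum total cost: 26.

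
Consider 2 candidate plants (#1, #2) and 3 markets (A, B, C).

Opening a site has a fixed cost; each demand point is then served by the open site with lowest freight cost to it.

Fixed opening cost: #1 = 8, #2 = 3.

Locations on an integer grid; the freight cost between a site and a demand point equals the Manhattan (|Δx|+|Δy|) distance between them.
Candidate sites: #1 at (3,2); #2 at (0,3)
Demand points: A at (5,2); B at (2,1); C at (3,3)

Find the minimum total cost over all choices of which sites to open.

13

Open {#1}: assign each demand point to its cheapest open site.
  A→#1 2, B→#1 2, C→#1 1
  freight cost 5, fixed 8 → total 13.
Compare {#2}: freight cost 13 + fixed 3 = 16.
Compare {#1, #2}: freight cost 5 + fixed 11 = 16.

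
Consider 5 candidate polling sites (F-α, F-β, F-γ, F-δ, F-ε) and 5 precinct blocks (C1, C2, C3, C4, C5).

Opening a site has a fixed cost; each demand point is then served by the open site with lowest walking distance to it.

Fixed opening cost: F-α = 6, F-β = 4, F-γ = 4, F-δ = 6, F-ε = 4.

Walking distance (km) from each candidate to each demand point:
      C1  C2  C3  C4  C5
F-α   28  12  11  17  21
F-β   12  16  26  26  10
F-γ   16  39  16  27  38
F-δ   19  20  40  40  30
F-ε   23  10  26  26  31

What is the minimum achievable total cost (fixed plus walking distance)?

Open {F-α, F-β}: assign each demand point to its cheapest open site.
  C1→F-β 12, C2→F-α 12, C3→F-α 11, C4→F-α 17, C5→F-β 10
  walking distance 62, fixed 10 → total 72.
Compare {F-α, F-β, F-ε}: walking distance 60 + fixed 14 = 74.
Compare {F-α, F-β, F-γ}: walking distance 62 + fixed 14 = 76.
Compare {F-α, F-β, F-δ}: walking distance 62 + fixed 16 = 78.
All other subsets cost ≥ 74. Minimum total cost: 72.

72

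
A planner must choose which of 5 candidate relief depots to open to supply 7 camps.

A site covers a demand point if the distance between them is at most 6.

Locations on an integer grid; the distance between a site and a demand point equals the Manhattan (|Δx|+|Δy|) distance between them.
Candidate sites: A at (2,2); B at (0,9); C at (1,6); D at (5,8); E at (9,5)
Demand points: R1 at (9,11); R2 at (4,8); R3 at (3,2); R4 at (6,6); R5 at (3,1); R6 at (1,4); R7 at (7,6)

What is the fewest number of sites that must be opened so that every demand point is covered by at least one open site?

Coverage sets (demand points within 6 of each site):
  A: {R3, R5, R6}
  B: {R2, R6}
  C: {R2, R3, R4, R6, R7}
  D: {R2, R4, R7}
  E: {R1, R4, R7}
No 2 sites suffice: every size-2 union leaves at least one demand point uncovered.
But {A, B, E} covers everything, so the minimum is 3.

3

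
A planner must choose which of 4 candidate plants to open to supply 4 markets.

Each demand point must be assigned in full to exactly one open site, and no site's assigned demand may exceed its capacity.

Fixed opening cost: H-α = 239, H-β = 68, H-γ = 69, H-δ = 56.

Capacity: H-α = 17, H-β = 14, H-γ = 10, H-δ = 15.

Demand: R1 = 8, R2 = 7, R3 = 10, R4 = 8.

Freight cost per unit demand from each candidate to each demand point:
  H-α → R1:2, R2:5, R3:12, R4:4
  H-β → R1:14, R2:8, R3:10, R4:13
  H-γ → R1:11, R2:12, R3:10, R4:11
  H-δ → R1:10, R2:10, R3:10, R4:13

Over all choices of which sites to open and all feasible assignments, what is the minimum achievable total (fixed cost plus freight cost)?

531

Open {H-β, H-γ, H-δ}; cheapest assignment that respects the capacities:
  H-β (cap 14, load 10): R3 — cost 10×10 = 100
  H-γ (cap 10, load 8): R4 — cost 8×11 = 88
  H-δ (cap 15, load 15): R1, R2 — cost 8×10 + 7×10 = 150
  Shipping 338, fixed 193 → total 531.
  Any other capacity-feasible assignment to {H-β, H-γ, H-δ} ships for at least 338.
Compare {H-α, H-β, H-δ}: its best feasible assignment gives total 567.
Compare {H-α, H-β, H-γ}: its best feasible assignment gives total 580.
Every other set of open sites that can feasibly serve all demand totals ≥ 567 even under its best assignment. Minimum: 531.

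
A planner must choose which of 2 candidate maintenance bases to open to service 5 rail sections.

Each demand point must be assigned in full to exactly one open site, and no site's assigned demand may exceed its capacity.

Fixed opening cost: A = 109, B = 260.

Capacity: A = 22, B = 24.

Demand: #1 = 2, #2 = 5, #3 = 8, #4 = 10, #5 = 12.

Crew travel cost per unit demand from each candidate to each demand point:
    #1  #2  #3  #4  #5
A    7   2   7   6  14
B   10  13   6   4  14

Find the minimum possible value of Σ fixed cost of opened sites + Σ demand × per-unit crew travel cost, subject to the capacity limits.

649

Open {A, B}; cheapest assignment that respects the capacities:
  A (cap 22, load 19): #1, #2, #5 — cost 2×7 + 5×2 + 12×14 = 192
  B (cap 24, load 18): #3, #4 — cost 8×6 + 10×4 = 88
  Shipping 280, fixed 369 → total 649.
  Any other capacity-feasible assignment to {A, B} ships for at least 280.
Total demand is 37 and no other set of sites has combined capacity ≥ 37, so {A, B} is the only feasible choice of open sites. Minimum: 649.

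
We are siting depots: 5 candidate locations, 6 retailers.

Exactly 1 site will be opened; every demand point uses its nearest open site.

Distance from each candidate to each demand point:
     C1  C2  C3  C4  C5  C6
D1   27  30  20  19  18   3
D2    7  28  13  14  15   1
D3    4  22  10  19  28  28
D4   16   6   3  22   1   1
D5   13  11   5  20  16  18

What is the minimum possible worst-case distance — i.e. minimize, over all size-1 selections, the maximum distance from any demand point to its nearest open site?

Open {D5}.
  Farthest demand point is C4 at distance 20 (to D5); all others are ≤ 20.
With {D4} the worst case is 22.
With {D2} the worst case is 28.
No size-1 selection achieves below 20.

20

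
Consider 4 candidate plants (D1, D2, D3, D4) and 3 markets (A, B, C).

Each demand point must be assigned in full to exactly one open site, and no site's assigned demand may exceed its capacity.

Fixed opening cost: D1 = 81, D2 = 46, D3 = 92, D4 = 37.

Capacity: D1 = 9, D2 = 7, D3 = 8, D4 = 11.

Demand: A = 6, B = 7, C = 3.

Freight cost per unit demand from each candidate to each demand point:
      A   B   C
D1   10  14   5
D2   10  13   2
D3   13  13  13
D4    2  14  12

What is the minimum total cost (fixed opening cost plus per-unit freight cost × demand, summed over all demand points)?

222

Open {D2, D4}; cheapest assignment that respects the capacities:
  D2 (cap 7, load 7): B — cost 7×13 = 91
  D4 (cap 11, load 9): A, C — cost 6×2 + 3×12 = 48
  Shipping 139, fixed 83 → total 222.
  Any other capacity-feasible assignment to {D2, D4} ships for at least 139.
Compare {D1, D4}: its best feasible assignment gives total 264.
Compare {D3, D4}: its best feasible assignment gives total 268.
Every other set of open sites that can feasibly serve all demand totals ≥ 264 even under its best assignment. Minimum: 222.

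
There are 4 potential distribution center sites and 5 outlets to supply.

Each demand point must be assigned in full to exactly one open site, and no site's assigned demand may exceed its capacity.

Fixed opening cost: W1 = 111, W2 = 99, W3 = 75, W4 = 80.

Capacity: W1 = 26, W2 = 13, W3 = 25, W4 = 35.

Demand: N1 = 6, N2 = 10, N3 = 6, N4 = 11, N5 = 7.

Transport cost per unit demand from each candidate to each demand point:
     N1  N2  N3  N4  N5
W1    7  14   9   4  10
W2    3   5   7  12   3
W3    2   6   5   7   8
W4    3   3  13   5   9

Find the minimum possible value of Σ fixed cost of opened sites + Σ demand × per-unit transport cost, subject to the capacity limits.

Open {W3, W4}; cheapest assignment that respects the capacities:
  W3 (cap 25, load 19): N1, N3, N5 — cost 6×2 + 6×5 + 7×8 = 98
  W4 (cap 35, load 21): N2, N4 — cost 10×3 + 11×5 = 85
  Shipping 183, fixed 155 → total 338.
  Any other capacity-feasible assignment to {W3, W4} ships for at least 183.
Compare {W2, W4}: its best feasible assignment gives total 345.
Compare {W1, W4}: its best feasible assignment gives total 400.
Every other set of open sites that can feasibly serve all demand totals ≥ 345 even under its best assignment. Minimum: 338.

338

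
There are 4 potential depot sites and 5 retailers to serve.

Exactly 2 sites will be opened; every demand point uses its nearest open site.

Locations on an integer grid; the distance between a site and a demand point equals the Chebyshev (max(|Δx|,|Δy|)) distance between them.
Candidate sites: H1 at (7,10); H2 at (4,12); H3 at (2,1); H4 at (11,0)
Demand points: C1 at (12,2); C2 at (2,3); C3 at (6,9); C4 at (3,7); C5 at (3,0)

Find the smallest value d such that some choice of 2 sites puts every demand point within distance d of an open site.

Open {H1, H3}.
  Farthest demand point is C1 at distance 8 (to H1); all others are ≤ 8.
With {H1, H4} the worst case is 8.
With {H3, H4} the worst case is 8.
No size-2 selection achieves below 8.

8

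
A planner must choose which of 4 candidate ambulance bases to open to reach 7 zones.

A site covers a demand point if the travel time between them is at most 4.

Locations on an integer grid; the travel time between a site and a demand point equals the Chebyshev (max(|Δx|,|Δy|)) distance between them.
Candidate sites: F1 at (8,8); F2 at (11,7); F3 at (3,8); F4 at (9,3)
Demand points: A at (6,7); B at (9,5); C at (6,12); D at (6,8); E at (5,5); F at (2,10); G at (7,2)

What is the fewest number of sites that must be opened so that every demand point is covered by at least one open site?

Coverage sets (demand points within 4 of each site):
  F1: {A, B, C, D, E}
  F2: {B}
  F3: {A, C, D, E, F}
  F4: {A, B, E, G}
No single site covers all 7 demand points.
But {F3, F4} covers everything, so the minimum is 2.

2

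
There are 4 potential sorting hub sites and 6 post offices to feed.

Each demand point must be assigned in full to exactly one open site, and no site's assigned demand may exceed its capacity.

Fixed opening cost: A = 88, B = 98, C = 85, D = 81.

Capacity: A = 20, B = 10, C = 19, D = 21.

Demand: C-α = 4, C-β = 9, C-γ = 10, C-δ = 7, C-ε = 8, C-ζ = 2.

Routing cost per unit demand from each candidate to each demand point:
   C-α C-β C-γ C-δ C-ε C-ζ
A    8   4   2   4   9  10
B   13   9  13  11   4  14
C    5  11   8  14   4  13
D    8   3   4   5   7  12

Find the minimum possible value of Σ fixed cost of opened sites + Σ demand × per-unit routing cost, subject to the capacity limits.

Open {A, D}; cheapest assignment that respects the capacities:
  A (cap 20, load 19): C-γ, C-δ, C-ζ — cost 10×2 + 7×4 + 2×10 = 68
  D (cap 21, load 21): C-α, C-β, C-ε — cost 4×8 + 9×3 + 8×7 = 115
  Shipping 183, fixed 169 → total 352.
  Any other capacity-feasible assignment to {A, D} ships for at least 183.
Compare {A, C, D}: its best feasible assignment gives total 401.
Compare {C, D}: its best feasible assignment gives total 407.
Every other set of open sites that can feasibly serve all demand totals ≥ 401 even under its best assignment. Minimum: 352.

352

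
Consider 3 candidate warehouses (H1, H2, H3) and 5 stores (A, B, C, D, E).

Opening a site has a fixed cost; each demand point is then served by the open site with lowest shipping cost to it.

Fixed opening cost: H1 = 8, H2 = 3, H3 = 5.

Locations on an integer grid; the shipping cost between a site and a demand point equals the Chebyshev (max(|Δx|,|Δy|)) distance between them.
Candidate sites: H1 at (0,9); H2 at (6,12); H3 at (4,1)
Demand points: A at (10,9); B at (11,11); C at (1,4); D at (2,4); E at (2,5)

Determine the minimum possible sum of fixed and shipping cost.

27

Open {H2, H3}: assign each demand point to its cheapest open site.
  A→H2 4, B→H2 5, C→H3 3, D→H3 3, E→H3 4
  shipping cost 19, fixed 8 → total 27.
Compare {H3}: shipping cost 28 + fixed 5 = 33.
Compare {H1, H2}: shipping cost 23 + fixed 11 = 34.
Compare {H2}: shipping cost 32 + fixed 3 = 35.
All other subsets cost ≥ 33. Minimum total cost: 27.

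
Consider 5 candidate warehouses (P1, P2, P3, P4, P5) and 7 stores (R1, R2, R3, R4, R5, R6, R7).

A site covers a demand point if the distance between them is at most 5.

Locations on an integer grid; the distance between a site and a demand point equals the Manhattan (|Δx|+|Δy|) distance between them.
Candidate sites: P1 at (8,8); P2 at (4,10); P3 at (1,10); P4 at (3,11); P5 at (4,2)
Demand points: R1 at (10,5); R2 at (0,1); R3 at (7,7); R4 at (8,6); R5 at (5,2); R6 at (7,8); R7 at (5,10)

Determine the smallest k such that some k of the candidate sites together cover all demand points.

2

Coverage sets (demand points within 5 of each site):
  P1: {R1, R3, R4, R6, R7}
  P2: {R6, R7}
  P3: {R7}
  P4: {R7}
  P5: {R2, R5}
No single site covers all 7 demand points.
But {P1, P5} covers everything, so the minimum is 2.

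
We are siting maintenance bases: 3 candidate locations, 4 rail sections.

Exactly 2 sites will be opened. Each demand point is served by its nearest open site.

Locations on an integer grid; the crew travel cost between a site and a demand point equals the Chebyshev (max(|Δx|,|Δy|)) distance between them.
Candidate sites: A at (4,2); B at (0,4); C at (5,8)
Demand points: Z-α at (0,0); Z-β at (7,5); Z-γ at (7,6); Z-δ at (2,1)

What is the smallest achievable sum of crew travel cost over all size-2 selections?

11

Open {A, C}.
  Z-α→A 4, Z-β→A 3, Z-γ→C 2, Z-δ→A 2  ⇒ total 11.
Compare {B, C}: total 12.
Compare {A, B}: total 13.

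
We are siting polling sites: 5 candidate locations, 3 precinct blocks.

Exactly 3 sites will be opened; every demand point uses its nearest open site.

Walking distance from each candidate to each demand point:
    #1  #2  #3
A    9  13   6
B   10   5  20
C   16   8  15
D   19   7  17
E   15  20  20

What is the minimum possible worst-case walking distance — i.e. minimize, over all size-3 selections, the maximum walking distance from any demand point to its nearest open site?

9

Open {A, B, C}.
  Farthest demand point is #1 at walking distance 9 (to A); all others are ≤ 9.
With {A, B, D} the worst case is 9.
With {A, B, E} the worst case is 9.
No size-3 selection achieves below 9.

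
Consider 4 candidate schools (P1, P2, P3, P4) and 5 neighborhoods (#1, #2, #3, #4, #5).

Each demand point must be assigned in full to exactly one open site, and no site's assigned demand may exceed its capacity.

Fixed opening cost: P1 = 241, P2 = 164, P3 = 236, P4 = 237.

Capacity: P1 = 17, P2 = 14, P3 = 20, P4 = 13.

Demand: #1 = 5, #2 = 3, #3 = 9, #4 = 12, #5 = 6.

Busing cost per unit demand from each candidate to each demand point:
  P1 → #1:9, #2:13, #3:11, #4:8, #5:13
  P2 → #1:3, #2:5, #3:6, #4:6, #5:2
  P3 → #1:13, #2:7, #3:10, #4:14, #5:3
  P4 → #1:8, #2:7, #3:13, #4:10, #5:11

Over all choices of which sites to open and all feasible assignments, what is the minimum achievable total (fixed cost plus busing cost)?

747

Open {P1, P3}; cheapest assignment that respects the capacities:
  P1 (cap 17, load 17): #1, #4 — cost 5×9 + 12×8 = 141
  P3 (cap 20, load 18): #2, #3, #5 — cost 3×7 + 9×10 + 6×3 = 129
  Shipping 270, fixed 477 → total 747.
  Any other capacity-feasible assignment to {P1, P3} ships for at least 270.
Compare {P1, P2, P3}: its best feasible assignment gives total 845.
Compare {P2, P3, P4}: its best feasible assignment gives total 865.
Every other set of open sites that can feasibly serve all demand totals ≥ 845 even under its best assignment. Minimum: 747.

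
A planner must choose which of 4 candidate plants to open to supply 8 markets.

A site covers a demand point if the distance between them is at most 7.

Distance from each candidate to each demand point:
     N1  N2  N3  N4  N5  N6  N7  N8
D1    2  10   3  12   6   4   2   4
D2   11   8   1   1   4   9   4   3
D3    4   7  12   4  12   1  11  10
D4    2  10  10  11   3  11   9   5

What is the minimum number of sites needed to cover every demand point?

Coverage sets (demand points within 7 of each site):
  D1: {N1, N3, N5, N6, N7, N8}
  D2: {N3, N4, N5, N7, N8}
  D3: {N1, N2, N4, N6}
  D4: {N1, N5, N8}
No single site covers all 8 demand points.
But {D1, D3} covers everything, so the minimum is 2.

2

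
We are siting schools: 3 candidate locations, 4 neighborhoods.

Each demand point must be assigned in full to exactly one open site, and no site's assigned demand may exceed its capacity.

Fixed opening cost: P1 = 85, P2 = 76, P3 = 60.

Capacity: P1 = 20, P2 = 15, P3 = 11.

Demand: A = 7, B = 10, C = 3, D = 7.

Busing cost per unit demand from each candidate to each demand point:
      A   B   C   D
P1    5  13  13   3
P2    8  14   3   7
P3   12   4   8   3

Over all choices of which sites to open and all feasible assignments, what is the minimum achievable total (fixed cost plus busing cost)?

280

Open {P1, P3}; cheapest assignment that respects the capacities:
  P1 (cap 20, load 17): A, C, D — cost 7×5 + 3×13 + 7×3 = 95
  P3 (cap 11, load 10): B — cost 10×4 = 40
  Shipping 135, fixed 145 → total 280.
  Any other capacity-feasible assignment to {P1, P3} ships for at least 135.
Compare {P1, P2, P3}: its best feasible assignment gives total 326.
Compare {P1, P2}: its best feasible assignment gives total 366.
Every other set of open sites that can feasibly serve all demand totals ≥ 326 even under its best assignment. Minimum: 280.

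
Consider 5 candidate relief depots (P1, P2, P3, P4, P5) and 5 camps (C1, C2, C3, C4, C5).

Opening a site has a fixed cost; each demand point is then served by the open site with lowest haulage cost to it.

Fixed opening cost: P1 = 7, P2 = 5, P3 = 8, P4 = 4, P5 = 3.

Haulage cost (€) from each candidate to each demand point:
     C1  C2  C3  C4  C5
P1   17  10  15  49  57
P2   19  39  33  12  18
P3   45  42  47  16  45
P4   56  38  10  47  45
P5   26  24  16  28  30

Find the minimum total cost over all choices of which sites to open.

83

Open {P1, P2, P4}: assign each demand point to its cheapest open site.
  C1→P1 17, C2→P1 10, C3→P4 10, C4→P2 12, C5→P2 18
  haulage cost 67, fixed 16 → total 83.
Compare {P1, P2}: haulage cost 72 + fixed 12 = 84.
Compare {P1, P2, P4, P5}: haulage cost 67 + fixed 19 = 86.
Compare {P1, P2, P5}: haulage cost 72 + fixed 15 = 87.
All other subsets cost ≥ 84. Minimum total cost: 83.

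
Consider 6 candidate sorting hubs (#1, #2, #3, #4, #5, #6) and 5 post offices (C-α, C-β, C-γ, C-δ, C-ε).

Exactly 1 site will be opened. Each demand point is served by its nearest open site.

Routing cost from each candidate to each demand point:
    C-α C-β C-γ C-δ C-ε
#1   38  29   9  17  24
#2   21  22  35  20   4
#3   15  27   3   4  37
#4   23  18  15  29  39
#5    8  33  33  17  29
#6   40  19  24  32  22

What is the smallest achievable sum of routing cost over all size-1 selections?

Open {#3}.
  C-α→#3 15, C-β→#3 27, C-γ→#3 3, C-δ→#3 4, C-ε→#3 37  ⇒ total 86.
Compare {#2}: total 102.
Compare {#1}: total 117.
No size-1 selection does better; minimum is 86.

86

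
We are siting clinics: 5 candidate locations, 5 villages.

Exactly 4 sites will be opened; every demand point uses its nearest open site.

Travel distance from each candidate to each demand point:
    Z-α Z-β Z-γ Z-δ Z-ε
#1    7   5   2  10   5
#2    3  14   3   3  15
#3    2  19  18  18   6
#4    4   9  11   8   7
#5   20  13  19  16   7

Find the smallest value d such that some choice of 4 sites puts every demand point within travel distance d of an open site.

5

Open {#1, #2, #3, #4}.
  Farthest demand point is Z-β at travel distance 5 (to #1); all others are ≤ 5.
With {#1, #2, #3, #5} the worst case is 5.
With {#1, #2, #4, #5} the worst case is 5.
No size-4 selection achieves below 5.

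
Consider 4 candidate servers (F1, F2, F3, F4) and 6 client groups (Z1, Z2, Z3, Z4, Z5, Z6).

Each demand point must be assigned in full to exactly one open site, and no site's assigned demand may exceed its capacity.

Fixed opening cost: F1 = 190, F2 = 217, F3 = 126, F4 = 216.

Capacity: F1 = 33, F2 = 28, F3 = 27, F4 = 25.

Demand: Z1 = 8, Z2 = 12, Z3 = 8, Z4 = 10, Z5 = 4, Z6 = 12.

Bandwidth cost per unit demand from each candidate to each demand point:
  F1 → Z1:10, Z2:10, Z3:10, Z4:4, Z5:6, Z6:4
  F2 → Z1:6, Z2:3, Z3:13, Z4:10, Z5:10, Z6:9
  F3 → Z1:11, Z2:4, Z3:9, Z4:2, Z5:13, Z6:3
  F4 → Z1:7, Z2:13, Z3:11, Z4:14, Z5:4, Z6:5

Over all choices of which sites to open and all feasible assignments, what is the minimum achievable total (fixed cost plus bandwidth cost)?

Open {F1, F3}; cheapest assignment that respects the capacities:
  F1 (cap 33, load 32): Z1, Z3, Z5, Z6 — cost 8×10 + 8×10 + 4×6 + 12×4 = 232
  F3 (cap 27, load 22): Z2, Z4 — cost 12×4 + 10×2 = 68
  Shipping 300, fixed 316 → total 616.
  Any other capacity-feasible assignment to {F1, F3} ships for at least 300.
Compare {F2, F3}: its best feasible assignment gives total 639.
Compare {F1, F2}: its best feasible assignment gives total 699.
Every other set of open sites that can feasibly serve all demand totals ≥ 639 even under its best assignment. Minimum: 616.

616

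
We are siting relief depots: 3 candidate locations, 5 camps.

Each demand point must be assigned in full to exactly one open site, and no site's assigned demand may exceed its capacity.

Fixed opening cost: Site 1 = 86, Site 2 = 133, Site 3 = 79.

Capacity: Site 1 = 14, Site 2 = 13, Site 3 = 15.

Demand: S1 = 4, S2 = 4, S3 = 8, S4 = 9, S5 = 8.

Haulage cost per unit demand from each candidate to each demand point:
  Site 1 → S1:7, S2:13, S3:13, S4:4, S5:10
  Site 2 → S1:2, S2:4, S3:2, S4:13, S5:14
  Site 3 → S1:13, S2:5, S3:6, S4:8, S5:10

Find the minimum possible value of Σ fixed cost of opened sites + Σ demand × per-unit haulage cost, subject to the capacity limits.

458

Open {Site 1, Site 2, Site 3}; cheapest assignment that respects the capacities:
  Site 1 (cap 14, load 9): S4 — cost 9×4 = 36
  Site 2 (cap 13, load 12): S1, S3 — cost 4×2 + 8×2 = 24
  Site 3 (cap 15, load 12): S2, S5 — cost 4×5 + 8×10 = 100
  Shipping 160, fixed 298 → total 458.
  Any other capacity-feasible assignment to {Site 1, Site 2, Site 3} ships for at least 160.
Total demand is 33 and no other set of sites has combined capacity ≥ 33, so {Site 1, Site 2, Site 3} is the only feasible choice of open sites. Minimum: 458.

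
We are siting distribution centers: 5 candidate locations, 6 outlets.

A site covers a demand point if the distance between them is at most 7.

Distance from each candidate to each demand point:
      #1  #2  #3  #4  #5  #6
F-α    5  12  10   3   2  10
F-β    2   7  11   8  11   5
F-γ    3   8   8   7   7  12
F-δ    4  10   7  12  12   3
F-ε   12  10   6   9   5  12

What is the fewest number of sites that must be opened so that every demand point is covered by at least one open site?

3

Coverage sets (demand points within 7 of each site):
  F-α: {#1, #4, #5}
  F-β: {#1, #2, #6}
  F-γ: {#1, #4, #5}
  F-δ: {#1, #3, #6}
  F-ε: {#3, #5}
No 2 sites suffice: every size-2 union leaves at least one demand point uncovered.
But {F-α, F-β, F-δ} covers everything, so the minimum is 3.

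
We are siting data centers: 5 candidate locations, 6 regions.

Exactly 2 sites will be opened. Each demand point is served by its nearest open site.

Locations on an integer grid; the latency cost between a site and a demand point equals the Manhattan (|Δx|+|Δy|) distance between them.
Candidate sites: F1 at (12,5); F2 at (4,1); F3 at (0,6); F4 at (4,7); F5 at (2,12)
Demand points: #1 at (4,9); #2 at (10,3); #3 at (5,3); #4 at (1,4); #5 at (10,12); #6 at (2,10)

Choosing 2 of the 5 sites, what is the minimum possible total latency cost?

Open {F1, F4}.
  #1→F4 2, #2→F1 4, #3→F4 5, #4→F4 6, #5→F1 9, #6→F4 5  ⇒ total 31.
Compare {F2, F5}: total 32.
Compare {F4, F5}: total 33.
No size-2 selection does better; minimum is 31.

31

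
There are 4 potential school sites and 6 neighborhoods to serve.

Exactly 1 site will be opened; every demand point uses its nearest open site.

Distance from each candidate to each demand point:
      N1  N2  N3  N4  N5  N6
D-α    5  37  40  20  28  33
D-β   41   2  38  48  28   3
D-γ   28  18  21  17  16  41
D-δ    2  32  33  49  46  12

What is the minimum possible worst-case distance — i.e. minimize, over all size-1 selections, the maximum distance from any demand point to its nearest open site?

40

Open {D-α}.
  Farthest demand point is N3 at distance 40 (to D-α); all others are ≤ 40.
With {D-γ} the worst case is 41.
With {D-β} the worst case is 48.
No size-1 selection achieves below 40.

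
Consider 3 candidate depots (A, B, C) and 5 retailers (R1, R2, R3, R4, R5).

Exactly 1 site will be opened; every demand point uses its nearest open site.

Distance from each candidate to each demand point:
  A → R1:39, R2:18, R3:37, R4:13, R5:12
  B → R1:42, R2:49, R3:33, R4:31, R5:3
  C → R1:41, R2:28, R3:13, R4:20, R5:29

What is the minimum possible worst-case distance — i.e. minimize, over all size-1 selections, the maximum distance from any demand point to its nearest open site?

Open {A}.
  Farthest demand point is R1 at distance 39 (to A); all others are ≤ 39.
With {C} the worst case is 41.
With {B} the worst case is 49.
No size-1 selection achieves below 39.

39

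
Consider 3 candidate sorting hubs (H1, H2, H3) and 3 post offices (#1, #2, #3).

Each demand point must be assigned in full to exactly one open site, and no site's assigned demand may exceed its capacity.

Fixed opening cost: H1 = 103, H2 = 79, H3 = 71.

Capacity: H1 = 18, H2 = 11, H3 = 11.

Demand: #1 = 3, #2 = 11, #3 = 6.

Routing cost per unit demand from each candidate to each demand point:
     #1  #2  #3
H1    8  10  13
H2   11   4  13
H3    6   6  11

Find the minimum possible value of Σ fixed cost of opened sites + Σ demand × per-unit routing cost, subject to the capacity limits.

Open {H2, H3}; cheapest assignment that respects the capacities:
  H2 (cap 11, load 11): #2 — cost 11×4 = 44
  H3 (cap 11, load 9): #1, #3 — cost 3×6 + 6×11 = 84
  Shipping 128, fixed 150 → total 278.
  Any other capacity-feasible assignment to {H2, H3} ships for at least 128.
Compare {H1, H2}: its best feasible assignment gives total 328.
Compare {H1, H3}: its best feasible assignment gives total 342.
Every other set of open sites that can feasibly serve all demand totals ≥ 328 even under its best assignment. Minimum: 278.

278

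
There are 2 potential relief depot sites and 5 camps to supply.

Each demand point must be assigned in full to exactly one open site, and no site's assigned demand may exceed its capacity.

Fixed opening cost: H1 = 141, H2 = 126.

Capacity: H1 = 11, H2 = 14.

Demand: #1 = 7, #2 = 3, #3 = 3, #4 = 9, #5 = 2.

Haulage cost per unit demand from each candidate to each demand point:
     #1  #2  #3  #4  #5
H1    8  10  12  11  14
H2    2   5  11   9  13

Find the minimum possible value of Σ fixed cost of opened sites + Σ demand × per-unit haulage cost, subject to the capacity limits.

456

Open {H1, H2}; cheapest assignment that respects the capacities:
  H1 (cap 11, load 11): #4, #5 — cost 9×11 + 2×14 = 127
  H2 (cap 14, load 13): #1, #2, #3 — cost 7×2 + 3×5 + 3×11 = 62
  Shipping 189, fixed 267 → total 456.
  Any other capacity-feasible assignment to {H1, H2} ships for at least 189.
Total demand is 24 and no other set of sites has combined capacity ≥ 24, so {H1, H2} is the only feasible choice of open sites. Minimum: 456.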